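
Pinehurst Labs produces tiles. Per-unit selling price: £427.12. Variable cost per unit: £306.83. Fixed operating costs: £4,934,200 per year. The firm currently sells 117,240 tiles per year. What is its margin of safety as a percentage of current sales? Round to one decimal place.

Contribution margin per unit = £427.12 − £306.83 = £120.29. Break-even units = £4,934,200 ÷ £120.29 = 41,019.20; break-even revenue = 41,019.20 × £427.12 = £17,520,122.24.
Actual sales revenue = 117,240 × £427.12 = £50,075,548.80.
Margin of safety = (£50,075,548.80 − £17,520,122.24) ÷ £50,075,548.80 = 65.0%.

65.0%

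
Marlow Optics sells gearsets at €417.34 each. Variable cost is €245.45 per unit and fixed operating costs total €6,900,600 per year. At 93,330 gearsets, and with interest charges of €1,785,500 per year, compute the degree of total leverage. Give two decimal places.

At 93,330 units, contribution = 93,330 × €171.89 = €16,042,493.70.
EBIT = €16,042,493.70 − €6,900,600 = €9,141,893.70. Interest = €1,785,500.00, so EBIT − I = €7,356,393.70.
DCL = contribution ÷ (EBIT − I) = €16,042,493.70 ÷ €7,356,393.70 = 2.1808.

2.18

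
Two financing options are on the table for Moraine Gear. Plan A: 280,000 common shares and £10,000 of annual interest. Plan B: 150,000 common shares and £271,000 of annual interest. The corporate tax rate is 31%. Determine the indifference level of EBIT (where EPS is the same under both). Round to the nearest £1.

£572,154

Set EPS_A = EPS_B: (EBIT − £10,000)(1 − 0.31) ÷ 280,000 = (EBIT − £271,000)(1 − 0.31) ÷ 150,000.
Cancelling (1 − t) and cross-multiplying: 150,000·(EBIT − 10,000) = 280,000·(EBIT − 271,000).
EBIT × (280,000 − 150,000) = 271,000 × 280,000 − 10,000 × 150,000 = 74,380,000,000, so EBIT = 74,380,000,000 ÷ 130,000 = 572,153.85.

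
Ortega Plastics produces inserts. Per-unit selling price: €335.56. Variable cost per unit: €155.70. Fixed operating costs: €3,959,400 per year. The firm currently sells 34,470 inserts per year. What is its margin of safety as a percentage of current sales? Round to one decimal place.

Unit CM = price − variable cost = €335.56 − €155.70 = €179.86. Break-even units = €3,959,400 ÷ €179.86 = 22,013.79; break-even revenue = 22,013.79 × €335.56 = €7,386,946.87.
Current sales = 34,470 × €335.56 = €11,566,753.20.
Margin of safety = (€11,566,753.20 − €7,386,946.87) ÷ €11,566,753.20 = 36.1%.

36.1%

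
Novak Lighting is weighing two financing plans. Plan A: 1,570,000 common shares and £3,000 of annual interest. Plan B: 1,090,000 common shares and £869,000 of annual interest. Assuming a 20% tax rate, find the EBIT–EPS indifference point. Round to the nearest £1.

£2,835,542

Set EPS_A = EPS_B: (EBIT − £3,000)(1 − 0.20) ÷ 1,570,000 = (EBIT − £869,000)(1 − 0.20) ÷ 1,090,000.
The (1 − t) factor cancels: (EBIT − 3,000) × 1,090,000 = (EBIT − 869,000) × 1,570,000.
Solving, EBIT = (869,000·1,570,000 − 3,000·1,090,000) / (1,570,000 − 1,090,000) = 1,361,060,000,000 / 480,000 = 2,835,541.67.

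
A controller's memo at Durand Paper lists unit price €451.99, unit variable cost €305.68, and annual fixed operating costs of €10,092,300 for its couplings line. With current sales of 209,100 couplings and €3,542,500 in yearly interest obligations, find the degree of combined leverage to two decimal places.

At 209,100 units, contribution = 209,100 × €146.31 = €30,593,421.00.
EBIT = €30,593,421.00 − €10,092,300 = €20,501,121.00. Interest = €3,542,500.00.
DOL = €30,593,421.00 ÷ €20,501,121.00 = 1.4923; DFL = €20,501,121.00 ÷ €16,958,621.00 = 1.2089.
Combined leverage = 1.4923 × 1.2089 = 1.8040.

1.80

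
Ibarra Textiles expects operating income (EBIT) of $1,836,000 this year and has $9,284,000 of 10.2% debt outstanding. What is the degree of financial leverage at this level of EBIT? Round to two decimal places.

Interest = $946,968.00.
Degree of financial leverage = EBIT / (EBIT − interest) = $1,836,000 / $889,032.00 = 2.0652.

2.07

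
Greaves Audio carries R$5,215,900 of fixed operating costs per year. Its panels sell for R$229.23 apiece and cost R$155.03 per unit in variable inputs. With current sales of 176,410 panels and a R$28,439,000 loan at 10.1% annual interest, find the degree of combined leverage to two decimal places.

2.62

Total contribution margin = 176,410 × R$74.20 = R$13,089,622.00.
Subtracting fixed costs: EBIT = R$13,089,622.00 − R$5,215,900 = R$7,873,722.00. Interest = R$2,872,339.00.
DOL = R$13,089,622.00 ÷ R$7,873,722.00 = 1.6624; DFL = R$7,873,722.00 ÷ R$5,001,383.00 = 1.5743.
DCL = DOL × DFL = 1.6624 × 1.5743 = 2.6171.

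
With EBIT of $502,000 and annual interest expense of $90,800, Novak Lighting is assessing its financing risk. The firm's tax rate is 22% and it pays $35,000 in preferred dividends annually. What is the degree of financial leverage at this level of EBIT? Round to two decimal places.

1.37

Annual interest charges come to $90,800.00.
Preferred dividends grossed up pre-tax: $35,000 / (1 − 0.22) = $44,871.79.
DFL = EBIT ÷ [EBIT − I − D_p/(1−t)] = $502,000 ÷ [$502,000 − $90,800.00 − $44,871.79] = $502,000 ÷ $366,328.21 = 1.3704.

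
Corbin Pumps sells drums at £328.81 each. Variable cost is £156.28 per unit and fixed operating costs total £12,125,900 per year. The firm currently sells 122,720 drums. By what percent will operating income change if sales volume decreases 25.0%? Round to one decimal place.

At 122,720 units, contribution = 122,720 × £172.53 = £21,172,881.60.
EBIT = £21,172,881.60 − £12,125,900 = £9,046,981.60.
DOL = contribution ÷ EBIT = £21,172,881.60 ÷ £9,046,981.60 = 2.3403.
So EBIT moves 2.3403 × (-25.0%) = -58.5%.

-58.5%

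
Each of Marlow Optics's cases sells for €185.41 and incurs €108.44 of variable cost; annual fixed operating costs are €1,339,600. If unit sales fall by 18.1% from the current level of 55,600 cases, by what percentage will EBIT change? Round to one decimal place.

Total contribution margin = 55,600 × €76.97 = €4,279,532.00.
Subtracting fixed costs: EBIT = €4,279,532.00 − €1,339,600 = €2,939,932.00.
So DOL = total CM / EBIT = €4,279,532.00 / €2,939,932.00 = 1.4557.
%ΔEBIT = DOL × %ΔSales = 1.4557 × -18.1% = -26.3%.

-26.3%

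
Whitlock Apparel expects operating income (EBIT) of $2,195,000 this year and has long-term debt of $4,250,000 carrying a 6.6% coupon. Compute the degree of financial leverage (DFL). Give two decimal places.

Annual interest charges come to $280,500.00.
Degree of financial leverage = EBIT / (EBIT − interest) = $2,195,000 / $1,914,500.00 = 1.1465.

1.15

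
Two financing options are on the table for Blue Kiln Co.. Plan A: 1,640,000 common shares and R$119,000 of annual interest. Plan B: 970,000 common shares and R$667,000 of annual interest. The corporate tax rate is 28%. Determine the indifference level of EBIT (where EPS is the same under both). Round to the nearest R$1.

At indifference, (EBIT − 119,000)(1 − t)/1,640,000 = (EBIT − 667,000)(1 − t)/970,000.
Cancelling (1 − t) and cross-multiplying: 970,000·(EBIT − 119,000) = 1,640,000·(EBIT − 667,000).
Solving, EBIT = (667,000·1,640,000 − 119,000·970,000) / (1,640,000 − 970,000) = 978,450,000,000 / 670,000 = 1,460,373.13.

R$1,460,373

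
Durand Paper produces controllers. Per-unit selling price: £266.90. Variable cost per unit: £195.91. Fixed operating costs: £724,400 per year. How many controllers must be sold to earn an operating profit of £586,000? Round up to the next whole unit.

18,459 controllers

Unit CM = price − variable cost = £266.90 − £195.91 = £70.99.
Need Q such that Q × £70.99 − £724,400 = £586,000, i.e. Q = £1,310,400 / £70.99 = 18,458.94 → 18,459.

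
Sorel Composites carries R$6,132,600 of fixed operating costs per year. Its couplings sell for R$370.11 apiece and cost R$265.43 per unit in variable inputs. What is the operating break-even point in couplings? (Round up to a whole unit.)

58,585 couplings

Contribution margin per unit = R$370.11 − R$265.43 = R$104.68.
Units to break even: R$6,132,600 ÷ R$104.68 = 58,584.26, rounded up to 58,585.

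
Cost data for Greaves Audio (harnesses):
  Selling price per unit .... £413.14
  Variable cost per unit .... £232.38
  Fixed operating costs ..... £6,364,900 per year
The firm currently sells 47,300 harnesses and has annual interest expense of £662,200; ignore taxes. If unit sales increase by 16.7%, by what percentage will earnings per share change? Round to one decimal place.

Contribution at this volume is 47,300 × £180.76 = £8,549,948.00.
Subtracting fixed costs: EBIT = £8,549,948.00 − £6,364,900 = £2,185,048.00.
Interest = £662,200.00, so EBIT − I = £1,522,848.00.
Degree of combined leverage = contribution ÷ (EBIT − I) = £8,549,948.00 ÷ £1,522,848.00 = 5.6144.
EPS therefore changes by 5.6144 × (+16.7%) = +93.8%.

+93.8%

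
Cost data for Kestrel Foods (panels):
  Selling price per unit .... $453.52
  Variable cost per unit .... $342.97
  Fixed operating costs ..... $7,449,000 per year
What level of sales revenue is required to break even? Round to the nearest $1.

CM per unit = $453.52 − $342.97 = $110.55; CM ratio = $110.55 / $453.52 = 0.2438.
Break-even revenue = fixed costs × price ÷ CM = $7,449,000 × $453.52 ÷ $110.55 = $30,558,756.

$30,558,756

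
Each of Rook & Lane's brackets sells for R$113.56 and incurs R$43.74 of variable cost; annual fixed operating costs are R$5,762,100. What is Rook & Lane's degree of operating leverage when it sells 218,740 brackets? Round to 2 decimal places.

At 218,740 units, contribution = 218,740 × R$69.82 = R$15,272,426.80.
Subtracting fixed costs: EBIT = R$15,272,426.80 − R$5,762,100 = R$9,510,326.80.
So DOL = total CM / EBIT = R$15,272,426.80 / R$9,510,326.80 = 1.6059.

1.61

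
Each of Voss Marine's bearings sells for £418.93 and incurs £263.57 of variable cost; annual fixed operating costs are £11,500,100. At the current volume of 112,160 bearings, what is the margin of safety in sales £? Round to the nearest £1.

£15,977,039

Contribution margin per unit = £418.93 − £263.57 = £155.36. Break-even units = £11,500,100 ÷ £155.36 = 74,022.27; break-even revenue = 74,022.27 × £418.93 = £31,010,149.93.
Actual sales revenue = 112,160 × £418.93 = £46,987,188.80.
Margin of safety = £46,987,188.80 − £31,010,149.93 = £15,977,039.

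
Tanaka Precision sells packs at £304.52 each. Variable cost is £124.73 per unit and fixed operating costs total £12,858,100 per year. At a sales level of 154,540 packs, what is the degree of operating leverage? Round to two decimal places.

At 154,540 units, contribution = 154,540 × £179.79 = £27,784,746.60.
EBIT = £27,784,746.60 − £12,858,100 = £14,926,646.60.
Degree of operating leverage = £27,784,746.60 / £14,926,646.60 = 1.8614.

1.86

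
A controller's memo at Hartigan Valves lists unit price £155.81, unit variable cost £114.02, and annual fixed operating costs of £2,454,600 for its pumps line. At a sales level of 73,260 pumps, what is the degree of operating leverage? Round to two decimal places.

5.04

At 73,260 units, contribution = 73,260 × £41.79 = £3,061,535.40.
Subtracting fixed costs: EBIT = £3,061,535.40 − £2,454,600 = £606,935.40.
DOL = contribution ÷ EBIT = £3,061,535.40 ÷ £606,935.40 = 5.0443.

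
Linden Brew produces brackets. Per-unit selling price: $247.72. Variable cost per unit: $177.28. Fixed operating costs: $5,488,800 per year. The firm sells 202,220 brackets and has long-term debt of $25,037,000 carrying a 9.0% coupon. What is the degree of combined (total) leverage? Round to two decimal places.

At 202,220 units, contribution = 202,220 × $70.44 = $14,244,376.80.
Subtracting fixed costs: EBIT = $14,244,376.80 − $5,488,800 = $8,755,576.80. Interest = $2,253,330.00.
DOL = $14,244,376.80 ÷ $8,755,576.80 = 1.6269; DFL = $8,755,576.80 ÷ $6,502,246.80 = 1.3465.
Combined leverage = 1.6269 × 1.3465 = 2.1906.

2.19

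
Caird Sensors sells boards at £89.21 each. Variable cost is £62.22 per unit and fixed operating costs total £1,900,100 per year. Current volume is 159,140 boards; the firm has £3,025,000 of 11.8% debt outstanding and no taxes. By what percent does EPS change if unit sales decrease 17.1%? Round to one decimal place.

Total contribution margin = 159,140 × £26.99 = £4,295,188.60.
Operating income = contribution − fixed costs = £4,295,188.60 − £1,900,100 = £2,395,088.60.
After interest of £356,950.00, pre-tax earnings = £2,038,138.60.
DCL = total CM / (EBIT − I) = £4,295,188.60 / £2,038,138.60 = 2.1074.
%ΔEPS = DCL × %ΔSales = 2.1074 × -17.1% = -36.0%.

-36.0%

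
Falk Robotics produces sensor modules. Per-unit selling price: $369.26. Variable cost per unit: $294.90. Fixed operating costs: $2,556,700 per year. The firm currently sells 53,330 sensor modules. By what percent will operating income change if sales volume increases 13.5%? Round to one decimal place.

+38.0%

Total contribution margin = 53,330 × $74.36 = $3,965,618.80.
EBIT = $3,965,618.80 − $2,556,700 = $1,408,918.80.
DOL = contribution ÷ EBIT = $3,965,618.80 ÷ $1,408,918.80 = 2.8147.
%ΔEBIT = DOL × %ΔSales = 2.8147 × +13.5% = +38.0%.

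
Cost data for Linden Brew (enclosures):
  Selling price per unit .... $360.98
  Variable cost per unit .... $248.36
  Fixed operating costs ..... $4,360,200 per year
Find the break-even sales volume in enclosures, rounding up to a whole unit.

38,717 enclosures

Unit CM = price − variable cost = $360.98 − $248.36 = $112.62.
Units to break even: $4,360,200 ÷ $112.62 = 38,716.04, rounded up to 38,717.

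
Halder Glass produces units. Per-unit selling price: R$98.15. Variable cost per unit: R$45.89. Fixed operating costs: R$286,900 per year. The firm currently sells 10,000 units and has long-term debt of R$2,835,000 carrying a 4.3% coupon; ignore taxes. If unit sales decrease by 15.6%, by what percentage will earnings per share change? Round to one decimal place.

-71.6%

At 10,000 units, contribution = 10,000 × R$52.26 = R$522,600.00.
EBIT = R$522,600.00 − R$286,900 = R$235,700.00.
After interest of R$121,905.00, pre-tax earnings = R$113,795.00.
Degree of combined leverage = contribution ÷ (EBIT − I) = R$522,600.00 ÷ R$113,795.00 = 4.5925.
EPS therefore changes by 4.5925 × (-15.6%) = -71.6%.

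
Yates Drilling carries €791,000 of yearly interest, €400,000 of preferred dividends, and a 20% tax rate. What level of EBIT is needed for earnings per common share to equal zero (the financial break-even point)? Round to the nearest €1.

Preferred dividends are paid after tax, so their pre-tax equivalent is €400,000 ÷ (1 − 0.20) = €500,000.00.
EPS = 0 when EBIT covers interest plus the pre-tax preferred burden: €791,000 + €500,000.00 = €1,291,000.00.

€1,291,000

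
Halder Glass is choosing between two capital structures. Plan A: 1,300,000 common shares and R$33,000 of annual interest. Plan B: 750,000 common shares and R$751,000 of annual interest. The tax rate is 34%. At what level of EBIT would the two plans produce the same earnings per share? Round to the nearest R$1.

R$1,730,091

Set EPS_A = EPS_B: (EBIT − R$33,000)(1 − 0.34) ÷ 1,300,000 = (EBIT − R$751,000)(1 − 0.34) ÷ 750,000.
Cancelling (1 − t) and cross-multiplying: 750,000·(EBIT − 33,000) = 1,300,000·(EBIT − 751,000).
EBIT × (1,300,000 − 750,000) = 751,000 × 1,300,000 − 33,000 × 750,000 = 951,550,000,000, so EBIT = 951,550,000,000 ÷ 550,000 = 1,730,090.91.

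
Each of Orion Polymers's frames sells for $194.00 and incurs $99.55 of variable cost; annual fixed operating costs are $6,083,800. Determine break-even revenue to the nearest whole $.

$12,496,106

Contribution margin per unit = $194.00 − $99.55 = $94.45, a CM ratio of $94.45 ÷ $194.00 = 0.4869.
Break-even sales = FC ÷ CM ratio = $6,083,800 × $194.00 / $94.45 = $12,496,106.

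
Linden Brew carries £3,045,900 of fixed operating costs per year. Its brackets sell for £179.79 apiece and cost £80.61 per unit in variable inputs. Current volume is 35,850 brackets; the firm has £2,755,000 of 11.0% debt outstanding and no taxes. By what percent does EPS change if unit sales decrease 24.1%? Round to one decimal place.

-414.7%

At 35,850 units, contribution = 35,850 × £99.18 = £3,555,603.00.
EBIT = £3,555,603.00 − £3,045,900 = £509,703.00.
Interest = £303,050.00, so EBIT − I = £206,653.00.
Degree of combined leverage = contribution ÷ (EBIT − I) = £3,555,603.00 ÷ £206,653.00 = 17.2057.
EPS therefore changes by 17.2057 × (-24.1%) = -414.7%.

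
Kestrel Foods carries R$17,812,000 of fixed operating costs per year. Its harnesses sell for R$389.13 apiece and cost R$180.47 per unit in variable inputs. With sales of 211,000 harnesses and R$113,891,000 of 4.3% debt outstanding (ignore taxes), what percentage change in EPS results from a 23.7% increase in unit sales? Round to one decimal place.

+48.9%

At 211,000 units, contribution = 211,000 × R$208.66 = R$44,027,260.00.
Subtracting fixed costs: EBIT = R$44,027,260.00 − R$17,812,000 = R$26,215,260.00.
Interest = R$4,897,313.00, so EBIT − I = R$21,317,947.00.
Degree of combined leverage = contribution ÷ (EBIT − I) = R$44,027,260.00 ÷ R$21,317,947.00 = 2.0653.
EPS therefore changes by 2.0653 × (+23.7%) = +48.9%.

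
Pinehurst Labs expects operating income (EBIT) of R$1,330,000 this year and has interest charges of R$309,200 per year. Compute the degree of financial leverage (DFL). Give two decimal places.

Interest = R$309,200.00.
Degree of financial leverage = EBIT / (EBIT − interest) = R$1,330,000 / R$1,020,800.00 = 1.3029.

1.30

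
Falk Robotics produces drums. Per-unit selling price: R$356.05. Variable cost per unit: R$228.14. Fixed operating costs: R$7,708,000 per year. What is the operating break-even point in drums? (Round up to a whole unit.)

Contribution margin per unit = R$356.05 − R$228.14 = R$127.91.
Units to break even: R$7,708,000 ÷ R$127.91 = 60,261.12, rounded up to 60,262.

60,262 drums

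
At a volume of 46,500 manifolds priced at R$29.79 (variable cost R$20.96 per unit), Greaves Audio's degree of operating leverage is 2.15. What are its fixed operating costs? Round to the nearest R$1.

R$219,621

At 46,500 units, contribution = 46,500 × R$8.83 = R$410,595.00.
Since DOL = CM ÷ EBIT, EBIT = R$410,595.00 ÷ 2.15 = R$190,974.42.
Fixed costs = CM − EBIT = R$410,595.00 − R$190,974.42 = R$219,621.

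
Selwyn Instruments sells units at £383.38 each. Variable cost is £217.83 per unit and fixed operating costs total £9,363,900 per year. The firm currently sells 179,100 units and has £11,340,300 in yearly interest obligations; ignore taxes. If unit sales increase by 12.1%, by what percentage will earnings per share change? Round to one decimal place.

Contribution at this volume is 179,100 × £165.55 = £29,650,005.00.
EBIT = £29,650,005.00 − £9,363,900 = £20,286,105.00.
Interest = £11,340,300.00, so EBIT − I = £8,945,805.00.
Degree of combined leverage = contribution ÷ (EBIT − I) = £29,650,005.00 ÷ £8,945,805.00 = 3.3144.
%ΔEPS = DCL × %ΔSales = 3.3144 × +12.1% = +40.1%.

+40.1%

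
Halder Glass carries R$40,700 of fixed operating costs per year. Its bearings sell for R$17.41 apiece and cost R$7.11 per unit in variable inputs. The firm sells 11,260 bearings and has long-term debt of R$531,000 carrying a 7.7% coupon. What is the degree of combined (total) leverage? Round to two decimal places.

Total contribution margin = 11,260 × R$10.30 = R$115,978.00.
EBIT = R$115,978.00 − R$40,700 = R$75,278.00. Interest = R$40,887.00, so EBIT − I = R$34,391.00.
Degree of total leverage = total CM / (EBIT − interest) = R$115,978.00 / R$34,391.00 = 3.3723.

3.37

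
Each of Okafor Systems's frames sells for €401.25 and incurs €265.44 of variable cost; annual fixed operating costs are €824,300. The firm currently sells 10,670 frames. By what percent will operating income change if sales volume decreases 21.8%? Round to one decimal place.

-50.6%

Total contribution margin = 10,670 × €135.81 = €1,449,092.70.
EBIT = €1,449,092.70 − €824,300 = €624,792.70.
So DOL = total CM / EBIT = €1,449,092.70 / €624,792.70 = 2.3193.
%ΔEBIT = DOL × %ΔSales = 2.3193 × -21.8% = -50.6%.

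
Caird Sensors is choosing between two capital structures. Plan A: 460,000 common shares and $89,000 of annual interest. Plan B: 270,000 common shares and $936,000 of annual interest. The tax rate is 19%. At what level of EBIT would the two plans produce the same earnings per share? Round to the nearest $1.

Set EPS_A = EPS_B: (EBIT − $89,000)(1 − 0.19) ÷ 460,000 = (EBIT − $936,000)(1 − 0.19) ÷ 270,000.
The (1 − t) factor cancels: (EBIT − 89,000) × 270,000 = (EBIT − 936,000) × 460,000.
Solving, EBIT = (936,000·460,000 − 89,000·270,000) / (460,000 − 270,000) = 406,530,000,000 / 190,000 = 2,139,631.58.

$2,139,632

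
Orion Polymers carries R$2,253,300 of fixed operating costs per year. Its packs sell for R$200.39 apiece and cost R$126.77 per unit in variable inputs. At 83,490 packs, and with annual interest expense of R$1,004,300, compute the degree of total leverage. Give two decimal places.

2.13

Total contribution margin = 83,490 × R$73.62 = R$6,146,533.80.
EBIT = R$6,146,533.80 − R$2,253,300 = R$3,893,233.80. Interest = R$1,004,300.00, so EBIT − I = R$2,888,933.80.
DCL = contribution ÷ (EBIT − I) = R$6,146,533.80 ÷ R$2,888,933.80 = 2.1276.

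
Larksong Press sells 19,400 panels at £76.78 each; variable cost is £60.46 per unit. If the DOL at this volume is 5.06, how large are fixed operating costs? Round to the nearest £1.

At 19,400 units, contribution = 19,400 × £16.32 = £316,608.00.
DOL = contribution / EBIT, so EBIT = £316,608.00 / 5.06 = £62,570.75.
Fixed costs = CM − EBIT = £316,608.00 − £62,570.75 = £254,037.

£254,037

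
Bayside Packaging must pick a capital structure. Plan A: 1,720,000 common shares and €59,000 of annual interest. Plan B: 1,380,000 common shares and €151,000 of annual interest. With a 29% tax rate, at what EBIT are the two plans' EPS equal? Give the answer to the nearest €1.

Set EPS_A = EPS_B: (EBIT − €59,000)(1 − 0.29) ÷ 1,720,000 = (EBIT − €151,000)(1 − 0.29) ÷ 1,380,000.
The (1 − t) factor cancels: (EBIT − 59,000) × 1,380,000 = (EBIT − 151,000) × 1,720,000.
Solving, EBIT = (151,000·1,720,000 − 59,000·1,380,000) / (1,720,000 − 1,380,000) = 178,300,000,000 / 340,000 = 524,411.76.

€524,412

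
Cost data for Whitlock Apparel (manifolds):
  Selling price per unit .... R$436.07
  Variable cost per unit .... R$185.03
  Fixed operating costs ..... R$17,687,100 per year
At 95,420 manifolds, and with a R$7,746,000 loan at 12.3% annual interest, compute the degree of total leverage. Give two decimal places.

Contribution at this volume is 95,420 × R$251.04 = R$23,954,236.80.
Subtracting fixed costs: EBIT = R$23,954,236.80 − R$17,687,100 = R$6,267,136.80. Interest = R$952,758.00.
DOL = R$23,954,236.80 ÷ R$6,267,136.80 = 3.8222; DFL = R$6,267,136.80 ÷ R$5,314,378.80 = 1.1793.
DCL = DOL × DFL = 3.8222 × 1.1793 = 4.5075.

4.51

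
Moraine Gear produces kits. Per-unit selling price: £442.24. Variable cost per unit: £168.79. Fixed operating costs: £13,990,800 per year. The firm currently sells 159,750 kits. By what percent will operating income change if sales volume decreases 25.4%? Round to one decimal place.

-37.4%

At 159,750 units, contribution = 159,750 × £273.45 = £43,683,637.50.
Operating income = contribution − fixed costs = £43,683,637.50 − £13,990,800 = £29,692,837.50.
Degree of operating leverage = £43,683,637.50 / £29,692,837.50 = 1.4712.
So EBIT moves 1.4712 × (-25.4%) = -37.4%.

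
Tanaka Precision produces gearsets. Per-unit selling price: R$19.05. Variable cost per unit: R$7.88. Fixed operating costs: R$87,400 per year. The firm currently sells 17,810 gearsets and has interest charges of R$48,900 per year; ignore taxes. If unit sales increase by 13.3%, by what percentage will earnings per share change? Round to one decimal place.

Contribution at this volume is 17,810 × R$11.17 = R$198,937.70.
EBIT = R$198,937.70 − R$87,400 = R$111,537.70.
Interest = R$48,900.00, so EBIT − I = R$62,637.70.
DCL = total CM / (EBIT − I) = R$198,937.70 / R$62,637.70 = 3.1760.
%ΔEPS = DCL × %ΔSales = 3.1760 × +13.3% = +42.2%.

+42.2%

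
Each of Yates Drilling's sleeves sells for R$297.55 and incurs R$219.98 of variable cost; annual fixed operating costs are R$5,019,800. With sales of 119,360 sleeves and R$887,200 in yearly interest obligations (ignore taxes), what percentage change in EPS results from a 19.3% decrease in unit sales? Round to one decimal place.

At 119,360 units, contribution = 119,360 × R$77.57 = R$9,258,755.20.
Operating income = contribution − fixed costs = R$9,258,755.20 − R$5,019,800 = R$4,238,955.20.
Interest = R$887,200.00, so EBIT − I = R$3,351,755.20.
DCL = total CM / (EBIT − I) = R$9,258,755.20 / R$3,351,755.20 = 2.7624.
EPS therefore changes by 2.7624 × (-19.3%) = -53.3%.

-53.3%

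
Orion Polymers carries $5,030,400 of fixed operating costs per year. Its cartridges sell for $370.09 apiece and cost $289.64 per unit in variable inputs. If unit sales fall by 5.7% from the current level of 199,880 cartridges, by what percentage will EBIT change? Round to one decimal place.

Contribution at this volume is 199,880 × $80.45 = $16,080,346.00.
EBIT = $16,080,346.00 − $5,030,400 = $11,049,946.00.
Degree of operating leverage = $16,080,346.00 / $11,049,946.00 = 1.4552.
%ΔEBIT = DOL × %ΔSales = 1.4552 × -5.7% = -8.3%.

-8.3%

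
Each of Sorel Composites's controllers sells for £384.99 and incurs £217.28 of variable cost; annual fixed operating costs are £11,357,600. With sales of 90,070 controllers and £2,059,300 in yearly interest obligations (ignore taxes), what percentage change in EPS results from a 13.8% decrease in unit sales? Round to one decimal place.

-123.4%

Contribution at this volume is 90,070 × £167.71 = £15,105,639.70.
Subtracting fixed costs: EBIT = £15,105,639.70 − £11,357,600 = £3,748,039.70.
Interest = £2,059,300.00, so EBIT − I = £1,688,739.70.
DCL = total CM / (EBIT − I) = £15,105,639.70 / £1,688,739.70 = 8.9449.
%ΔEPS = DCL × %ΔSales = 8.9449 × -13.8% = -123.4%.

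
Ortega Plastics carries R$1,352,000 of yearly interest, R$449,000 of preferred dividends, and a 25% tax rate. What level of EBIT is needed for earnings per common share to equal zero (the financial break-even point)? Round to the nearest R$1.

R$1,950,667

Grossing the preferred dividend up to pre-tax terms: R$449,000 / (1 − 0.25) = R$598,666.67.
EPS = 0 when EBIT covers interest plus the pre-tax preferred burden: R$1,352,000 + R$598,666.67 = R$1,950,666.67.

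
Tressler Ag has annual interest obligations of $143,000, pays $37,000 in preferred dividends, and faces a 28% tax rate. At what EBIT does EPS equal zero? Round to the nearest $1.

$194,389

Grossing the preferred dividend up to pre-tax terms: $37,000 / (1 − 0.28) = $51,388.89.
EPS = 0 when EBIT covers interest plus the pre-tax preferred burden: $143,000 + $51,388.89 = $194,388.89.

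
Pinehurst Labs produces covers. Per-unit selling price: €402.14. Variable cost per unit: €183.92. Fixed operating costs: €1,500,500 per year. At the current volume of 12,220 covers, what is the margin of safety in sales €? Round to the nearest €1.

Unit CM = price − variable cost = €402.14 − €183.92 = €218.22. Break-even units = €1,500,500 ÷ €218.22 = 6,876.09; break-even revenue = 6,876.09 × €402.14 = €2,765,150.17.
Actual sales revenue = 12,220 × €402.14 = €4,914,150.80.
Margin of safety = €4,914,150.80 − €2,765,150.17 = €2,149,001.

€2,149,001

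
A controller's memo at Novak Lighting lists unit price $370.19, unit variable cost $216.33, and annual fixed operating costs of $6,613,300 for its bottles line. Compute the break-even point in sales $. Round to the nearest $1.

$15,911,722

Contribution margin per unit = $370.19 − $216.33 = $153.86, a CM ratio of $153.86 ÷ $370.19 = 0.4156.
Break-even sales = FC ÷ CM ratio = $6,613,300 × $370.19 / $153.86 = $15,911,722.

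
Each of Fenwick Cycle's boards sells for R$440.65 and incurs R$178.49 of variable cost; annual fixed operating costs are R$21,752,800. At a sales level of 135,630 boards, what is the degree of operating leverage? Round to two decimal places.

2.58

At 135,630 units, contribution = 135,630 × R$262.16 = R$35,556,760.80.
EBIT = R$35,556,760.80 − R$21,752,800 = R$13,803,960.80.
DOL = contribution ÷ EBIT = R$35,556,760.80 ÷ R$13,803,960.80 = 2.5758.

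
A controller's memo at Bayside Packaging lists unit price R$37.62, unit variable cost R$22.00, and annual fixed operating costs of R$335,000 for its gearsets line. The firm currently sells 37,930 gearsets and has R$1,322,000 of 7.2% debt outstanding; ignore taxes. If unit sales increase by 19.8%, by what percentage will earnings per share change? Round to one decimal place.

At 37,930 units, contribution = 37,930 × R$15.62 = R$592,466.60.
Operating income = contribution − fixed costs = R$592,466.60 − R$335,000 = R$257,466.60.
Interest = R$95,184.00, so EBIT − I = R$162,282.60.
Degree of combined leverage = contribution ÷ (EBIT − I) = R$592,466.60 ÷ R$162,282.60 = 3.6508.
%ΔEPS = DCL × %ΔSales = 3.6508 × +19.8% = +72.3%.

+72.3%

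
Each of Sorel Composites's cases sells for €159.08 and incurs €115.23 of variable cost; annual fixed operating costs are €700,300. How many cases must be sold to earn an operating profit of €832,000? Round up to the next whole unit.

Each unit contributes €159.08 − €115.23 = €43.85.
Units = (FC + target) / CM = (€700,300 + €832,000) / €43.85 = 34,944.13, so 34,945 cases.

34,945 cases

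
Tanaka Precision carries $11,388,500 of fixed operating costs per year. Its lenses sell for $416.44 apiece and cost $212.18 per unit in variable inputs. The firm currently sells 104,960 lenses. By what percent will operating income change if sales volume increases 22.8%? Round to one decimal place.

+48.6%

Contribution at this volume is 104,960 × $204.26 = $21,439,129.60.
Operating income = contribution − fixed costs = $21,439,129.60 − $11,388,500 = $10,050,629.60.
Degree of operating leverage = $21,439,129.60 / $10,050,629.60 = 2.1331.
%ΔEBIT = DOL × %ΔSales = 2.1331 × +22.8% = +48.6%.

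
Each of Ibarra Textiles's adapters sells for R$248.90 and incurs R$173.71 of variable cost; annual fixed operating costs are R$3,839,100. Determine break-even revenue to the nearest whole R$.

CM per unit = R$248.90 − R$173.71 = R$75.19; CM ratio = R$75.19 / R$248.90 = 0.3021.
Break-even sales = FC ÷ CM ratio = R$3,839,100 × R$248.90 / R$75.19 = R$12,708,498.

R$12,708,498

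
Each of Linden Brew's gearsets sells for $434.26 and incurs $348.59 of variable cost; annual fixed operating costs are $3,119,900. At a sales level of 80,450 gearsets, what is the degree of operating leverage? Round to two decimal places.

1.83

Total contribution margin = 80,450 × $85.67 = $6,892,151.50.
Operating income = contribution − fixed costs = $6,892,151.50 − $3,119,900 = $3,772,251.50.
So DOL = total CM / EBIT = $6,892,151.50 / $3,772,251.50 = 1.8271.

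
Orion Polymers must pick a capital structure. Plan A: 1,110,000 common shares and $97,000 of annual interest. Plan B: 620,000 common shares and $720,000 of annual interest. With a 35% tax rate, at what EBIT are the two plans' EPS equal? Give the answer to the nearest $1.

Set EPS_A = EPS_B: (EBIT − $97,000)(1 − 0.35) ÷ 1,110,000 = (EBIT − $720,000)(1 − 0.35) ÷ 620,000.
Cancelling (1 − t) and cross-multiplying: 620,000·(EBIT − 97,000) = 1,110,000·(EBIT − 720,000).
EBIT × (1,110,000 − 620,000) = 720,000 × 1,110,000 − 97,000 × 620,000 = 739,060,000,000, so EBIT = 739,060,000,000 ÷ 490,000 = 1,508,285.71.

$1,508,286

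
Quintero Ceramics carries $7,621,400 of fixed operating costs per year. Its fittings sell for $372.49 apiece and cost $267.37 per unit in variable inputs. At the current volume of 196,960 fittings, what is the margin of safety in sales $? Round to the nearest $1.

Unit CM = price − variable cost = $372.49 − $267.37 = $105.12. Break-even units = $7,621,400 ÷ $105.12 = 72,501.90; break-even revenue = 72,501.90 × $372.49 = $27,006,233.69.
Actual sales revenue = 196,960 × $372.49 = $73,365,630.40.
Margin of safety = $73,365,630.40 − $27,006,233.69 = $46,359,397.

$46,359,397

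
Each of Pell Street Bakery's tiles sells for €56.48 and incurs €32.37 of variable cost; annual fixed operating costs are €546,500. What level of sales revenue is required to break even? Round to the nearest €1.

€1,280,229

Contribution margin per unit = €56.48 − €32.37 = €24.11, a CM ratio of €24.11 ÷ €56.48 = 0.4269.
Break-even sales = FC ÷ CM ratio = €546,500 × €56.48 / €24.11 = €1,280,229.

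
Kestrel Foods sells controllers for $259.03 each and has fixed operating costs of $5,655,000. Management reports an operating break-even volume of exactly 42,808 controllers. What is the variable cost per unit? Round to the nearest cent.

$126.93

At break-even, FC = Q × (P − VC), so P − VC = $5,655,000 ÷ 42,808 = $132.1015.
Hence VC = price − CM = $259.03 − $132.1015 = $126.93.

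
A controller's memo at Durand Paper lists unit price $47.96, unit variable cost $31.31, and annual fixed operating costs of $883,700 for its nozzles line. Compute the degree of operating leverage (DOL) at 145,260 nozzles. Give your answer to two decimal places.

1.58

Total contribution margin = 145,260 × $16.65 = $2,418,579.00.
Subtracting fixed costs: EBIT = $2,418,579.00 − $883,700 = $1,534,879.00.
Degree of operating leverage = $2,418,579.00 / $1,534,879.00 = 1.5757.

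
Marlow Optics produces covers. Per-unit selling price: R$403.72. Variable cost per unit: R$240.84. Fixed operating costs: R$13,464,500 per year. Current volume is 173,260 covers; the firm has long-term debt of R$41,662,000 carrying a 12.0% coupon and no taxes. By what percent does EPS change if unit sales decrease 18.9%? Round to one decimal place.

Contribution at this volume is 173,260 × R$162.88 = R$28,220,588.80.
Operating income = contribution − fixed costs = R$28,220,588.80 − R$13,464,500 = R$14,756,088.80.
Interest = R$4,999,440.00, so EBIT − I = R$9,756,648.80.
Degree of combined leverage = contribution ÷ (EBIT − I) = R$28,220,588.80 ÷ R$9,756,648.80 = 2.8924.
EPS therefore changes by 2.8924 × (-18.9%) = -54.7%.

-54.7%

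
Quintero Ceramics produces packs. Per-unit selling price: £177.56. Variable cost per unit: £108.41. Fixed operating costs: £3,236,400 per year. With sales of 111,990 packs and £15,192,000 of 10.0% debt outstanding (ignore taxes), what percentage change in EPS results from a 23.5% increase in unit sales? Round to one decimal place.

Contribution at this volume is 111,990 × £69.15 = £7,744,108.50.
Subtracting fixed costs: EBIT = £7,744,108.50 − £3,236,400 = £4,507,708.50.
After interest of £1,519,200.00, pre-tax earnings = £2,988,508.50.
Degree of combined leverage = contribution ÷ (EBIT − I) = £7,744,108.50 ÷ £2,988,508.50 = 2.5913.
%ΔEPS = DCL × %ΔSales = 2.5913 × +23.5% = +60.9%.

+60.9%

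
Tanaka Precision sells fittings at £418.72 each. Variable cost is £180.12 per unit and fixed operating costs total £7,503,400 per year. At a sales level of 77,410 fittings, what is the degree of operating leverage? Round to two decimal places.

Contribution at this volume is 77,410 × £238.60 = £18,470,026.00.
Operating income = contribution − fixed costs = £18,470,026.00 − £7,503,400 = £10,966,626.00.
Degree of operating leverage = £18,470,026.00 / £10,966,626.00 = 1.6842.

1.68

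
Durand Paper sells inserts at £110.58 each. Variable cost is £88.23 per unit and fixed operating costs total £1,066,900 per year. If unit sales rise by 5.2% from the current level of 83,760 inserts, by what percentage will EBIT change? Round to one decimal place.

Contribution at this volume is 83,760 × £22.35 = £1,872,036.00.
Operating income = contribution − fixed costs = £1,872,036.00 − £1,066,900 = £805,136.00.
DOL = contribution ÷ EBIT = £1,872,036.00 ÷ £805,136.00 = 2.3251.
So EBIT moves 2.3251 × (+5.2%) = +12.1%.

+12.1%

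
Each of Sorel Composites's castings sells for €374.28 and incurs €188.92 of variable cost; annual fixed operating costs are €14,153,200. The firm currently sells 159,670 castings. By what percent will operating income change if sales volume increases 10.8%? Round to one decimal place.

+20.7%

Total contribution margin = 159,670 × €185.36 = €29,596,431.20.
Subtracting fixed costs: EBIT = €29,596,431.20 − €14,153,200 = €15,443,231.20.
Degree of operating leverage = €29,596,431.20 / €15,443,231.20 = 1.9165.
So EBIT moves 1.9165 × (+10.8%) = +20.7%.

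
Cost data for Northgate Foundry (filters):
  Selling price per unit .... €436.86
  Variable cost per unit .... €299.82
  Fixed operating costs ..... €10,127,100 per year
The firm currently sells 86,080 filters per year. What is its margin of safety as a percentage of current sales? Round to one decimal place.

Each unit contributes €436.86 − €299.82 = €137.04. Break-even units = €10,127,100 ÷ €137.04 = 73,898.86; break-even revenue = 73,898.86 × €436.86 = €32,283,456.70.
Current sales = 86,080 × €436.86 = €37,604,908.80.
Margin of safety = (€37,604,908.80 − €32,283,456.70) ÷ €37,604,908.80 = 14.2%.

14.2%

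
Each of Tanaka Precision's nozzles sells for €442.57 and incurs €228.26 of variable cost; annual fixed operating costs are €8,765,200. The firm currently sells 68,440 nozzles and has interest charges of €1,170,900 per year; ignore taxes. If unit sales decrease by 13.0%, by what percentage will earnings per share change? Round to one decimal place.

Contribution at this volume is 68,440 × €214.31 = €14,667,376.40.
EBIT = €14,667,376.40 − €8,765,200 = €5,902,176.40.
After interest of €1,170,900.00, pre-tax earnings = €4,731,276.40.
Degree of combined leverage = contribution ÷ (EBIT − I) = €14,667,376.40 ÷ €4,731,276.40 = 3.1001.
%ΔEPS = DCL × %ΔSales = 3.1001 × -13.0% = -40.3%.

-40.3%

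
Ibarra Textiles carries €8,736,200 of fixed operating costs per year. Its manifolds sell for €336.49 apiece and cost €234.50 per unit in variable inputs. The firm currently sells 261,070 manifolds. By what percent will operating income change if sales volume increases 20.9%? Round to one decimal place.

Contribution at this volume is 261,070 × €101.99 = €26,626,529.30.
EBIT = €26,626,529.30 − €8,736,200 = €17,890,329.30.
So DOL = total CM / EBIT = €26,626,529.30 / €17,890,329.30 = 1.4883.
Operating income changes by 1.4883 × +20.9% = +31.1%.

+31.1%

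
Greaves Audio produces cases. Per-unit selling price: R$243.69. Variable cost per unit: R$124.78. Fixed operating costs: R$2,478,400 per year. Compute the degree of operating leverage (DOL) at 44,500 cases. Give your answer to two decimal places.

1.88

At 44,500 units, contribution = 44,500 × R$118.91 = R$5,291,495.00.
Subtracting fixed costs: EBIT = R$5,291,495.00 − R$2,478,400 = R$2,813,095.00.
DOL = contribution ÷ EBIT = R$5,291,495.00 ÷ R$2,813,095.00 = 1.8810.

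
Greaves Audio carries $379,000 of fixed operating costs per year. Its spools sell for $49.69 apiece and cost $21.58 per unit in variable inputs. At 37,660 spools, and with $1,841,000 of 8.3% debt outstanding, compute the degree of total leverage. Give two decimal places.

2.01

At 37,660 units, contribution = 37,660 × $28.11 = $1,058,622.60.
Subtracting fixed costs: EBIT = $1,058,622.60 − $379,000 = $679,622.60. Interest = $152,803.00, so EBIT − I = $526,819.60.
DCL = contribution ÷ (EBIT − I) = $1,058,622.60 ÷ $526,819.60 = 2.0095.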